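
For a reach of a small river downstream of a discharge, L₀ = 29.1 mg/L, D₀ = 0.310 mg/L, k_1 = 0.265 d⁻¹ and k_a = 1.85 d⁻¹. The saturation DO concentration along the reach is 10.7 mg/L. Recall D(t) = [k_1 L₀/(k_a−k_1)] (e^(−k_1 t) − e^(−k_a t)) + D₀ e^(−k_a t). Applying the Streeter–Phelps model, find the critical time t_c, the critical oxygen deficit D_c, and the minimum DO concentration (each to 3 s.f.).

With k_a/k_1 = 6.981 and 1 − D₀(k_a−k_1)/(k_1 L₀) = 0.9363,
t_c = ln(6.981 × 0.9363) / (1.85 − 0.265) = ln(6.536) / 1.585 = 1.877/1.585 = 1.184 d.
L(t_c) = L₀ e^(−k_1 t_c) = 29.1 × 0.7306 = 21.26 mg/L, and at the critical point k_a D_c = k_1 L, so D_c = (0.265/1.85) × 21.26 = 3.045 mg/L.
Minimum DO = C_s − D_c = 10.7 − 3.045 = 7.655 mg/L.

t_c ≈ 1.18 d; D_c ≈ 3.05 mg/L; min DO ≈ 7.65 mg/L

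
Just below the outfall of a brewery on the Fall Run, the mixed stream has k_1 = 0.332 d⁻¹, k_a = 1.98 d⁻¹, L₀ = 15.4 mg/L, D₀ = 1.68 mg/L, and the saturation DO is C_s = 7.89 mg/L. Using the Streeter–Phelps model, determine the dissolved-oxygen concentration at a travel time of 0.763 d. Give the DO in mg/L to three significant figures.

k_1 L₀/(k_a−k_1) = 0.332×15.4/(1.98−0.332) = 5.113/1.648 = 3.102 mg/L.
e^(−k_1 t) = e^(−0.332×0.7630) = 0.7762; e^(−k_a t) = e^(−1.98×0.7630) = 0.2207.
D = 3.102 × (0.7762 − 0.2207) + 1.68 × 0.2207 = 1.723 + 0.3709 = 2.094 mg/L.
DO = C_s − D = 7.89 − 2.094 = 5.796 mg/L.

DO ≈ 5.80 mg/L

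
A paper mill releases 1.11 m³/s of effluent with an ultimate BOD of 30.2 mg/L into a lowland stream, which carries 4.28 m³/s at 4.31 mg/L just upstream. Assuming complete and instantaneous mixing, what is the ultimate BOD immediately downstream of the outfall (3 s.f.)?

Flow-weighted mixing: C = (Q_r C_r + Q_w C_w)/(Q_r + Q_w)
= (4.28×4.31 + 1.11×30.2)/(4.28 + 1.11) = 51.97/5.390 = 9.642 mg/L.

9.64 mg/L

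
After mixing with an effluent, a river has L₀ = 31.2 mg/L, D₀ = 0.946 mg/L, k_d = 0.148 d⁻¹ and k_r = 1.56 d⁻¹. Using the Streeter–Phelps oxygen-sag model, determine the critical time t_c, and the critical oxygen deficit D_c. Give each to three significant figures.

t_c = [1/(k_r−k_d)] ln[(k_r/k_d)(1 − D₀(k_r−k_d)/(k_d L₀))]
= [1/(1.56−0.148)] ln[(1.56/0.148)(1 − 0.946×1.412/(0.148×31.2))]
= (1/1.412) ln[10.54 × 0.7107] = 0.7082 × ln(7.491) = 0.7082 × 2.014 = 1.426 d.
D_c = (k_d/k_r) L₀ e^(−k_d t_c) = (0.148/1.56) × 31.2 × e^(−0.148×1.426) = 0.09487 × 31.2 × 0.8097 = 2.397 mg/L.

t_c ≈ 1.43 d; D_c ≈ 2.40 mg/L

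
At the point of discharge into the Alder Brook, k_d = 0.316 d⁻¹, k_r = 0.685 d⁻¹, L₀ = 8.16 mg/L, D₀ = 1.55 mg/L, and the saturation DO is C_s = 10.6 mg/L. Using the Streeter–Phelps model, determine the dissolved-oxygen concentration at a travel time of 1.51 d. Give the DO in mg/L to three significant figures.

k_d L₀/(k_r−k_d) = 0.316×8.16/(0.685−0.316) = 2.579/0.3690 = 6.988 mg/L.
e^(−k_d t) = e^(−0.316×1.510) = 0.6205; e^(−k_r t) = e^(−0.685×1.510) = 0.3555.
D = 6.988 × (0.6205 − 0.3555) + 1.55 × 0.3555 = 1.852 + 0.5510 = 2.403 mg/L.
DO = C_s − D = 10.6 − 2.403 = 8.197 mg/L.

DO ≈ 8.20 mg/L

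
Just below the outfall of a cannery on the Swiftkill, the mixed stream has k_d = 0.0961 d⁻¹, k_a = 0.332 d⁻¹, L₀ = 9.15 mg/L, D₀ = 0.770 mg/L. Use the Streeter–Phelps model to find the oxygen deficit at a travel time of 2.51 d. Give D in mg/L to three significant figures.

k_d L₀/(k_a−k_d) = 0.0961×9.15/(0.332−0.0961) = 0.8793/0.2359 = 3.727 mg/L.
e^(−k_d t) = e^(−0.0961×2.510) = 0.7857; e^(−k_a t) = e^(−0.332×2.510) = 0.4346.
D = 3.727 × (0.7857 − 0.4346) + 0.770 × 0.4346 = 1.309 + 0.3346 = 1.643 mg/L.

D ≈ 1.64 mg/L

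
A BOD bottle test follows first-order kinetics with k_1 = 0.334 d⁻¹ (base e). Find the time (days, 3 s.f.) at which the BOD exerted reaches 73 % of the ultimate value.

y/L₀ = 1 − e^(−k_1 t) = 0.73 ⇒ e^(−k_1 t) = 0.270
t = −ln(0.270) / 0.334 = 1.309 / 0.334 = 3.920 d.

t ≈ 3.92 d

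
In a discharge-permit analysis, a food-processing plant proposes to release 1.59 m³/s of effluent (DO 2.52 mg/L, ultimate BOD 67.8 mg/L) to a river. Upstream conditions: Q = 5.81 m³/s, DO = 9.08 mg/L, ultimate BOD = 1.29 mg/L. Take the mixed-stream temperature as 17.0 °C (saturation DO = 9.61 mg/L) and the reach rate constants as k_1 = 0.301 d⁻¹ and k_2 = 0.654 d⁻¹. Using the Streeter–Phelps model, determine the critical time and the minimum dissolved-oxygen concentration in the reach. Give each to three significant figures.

t_c ≈ 1.75 d; minimum DO ≈ 5.38 mg/L

Mixed DO = (5.81×9.08 + 1.59×2.52)/(5.81+1.59) = 56.76/7.400 = 7.670 mg/L.
Mixed L₀ = (5.81×1.29 + 1.59×67.8)/(7.400) = 115.3/7.400 = 15.58 mg/L.
Initial deficit D₀ = C_s − DO₀ = 9.61 − 7.670 = 1.940 mg/L.
t_c = (1/0.3530) ln[(0.654/0.301)(1 − 1.940×0.3530/(0.301×15.58))] = 2.833 × ln(1.856) = 1.751 d.
D_c = (0.301/0.654) × 15.58 × e^(−0.301×1.751) = 0.4602 × 15.58 × 0.5903 = 4.233 mg/L.
Minimum DO = 9.61 − 4.233 = 5.377 mg/L.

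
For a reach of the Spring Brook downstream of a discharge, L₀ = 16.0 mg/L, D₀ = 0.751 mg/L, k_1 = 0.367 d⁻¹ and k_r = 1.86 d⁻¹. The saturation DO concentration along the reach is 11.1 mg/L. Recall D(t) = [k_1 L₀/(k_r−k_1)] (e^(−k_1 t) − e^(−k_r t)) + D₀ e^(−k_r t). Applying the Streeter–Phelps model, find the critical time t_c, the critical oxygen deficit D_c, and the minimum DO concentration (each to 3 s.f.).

t_c ≈ 0.945 d; D_c ≈ 2.23 mg/L; min DO ≈ 8.87 mg/L

With k_r/k_1 = 5.068 and 1 − D₀(k_r−k_1)/(k_1 L₀) = 0.8091,
t_c = ln(5.068 × 0.8091) / (1.86 − 0.367) = ln(4.100) / 1.493 = 1.411/1.493 = 0.9451 d.
D_c = (k_1/k_r) L₀ e^(−k_1 t_c) = (0.367/1.86) × 16.0 × e^(−0.367×0.9451) = 0.1973 × 16.0 × 0.7069 = 2.232 mg/L.
Minimum DO = C_s − D_c = 11.1 − 2.232 = 8.868 mg/L.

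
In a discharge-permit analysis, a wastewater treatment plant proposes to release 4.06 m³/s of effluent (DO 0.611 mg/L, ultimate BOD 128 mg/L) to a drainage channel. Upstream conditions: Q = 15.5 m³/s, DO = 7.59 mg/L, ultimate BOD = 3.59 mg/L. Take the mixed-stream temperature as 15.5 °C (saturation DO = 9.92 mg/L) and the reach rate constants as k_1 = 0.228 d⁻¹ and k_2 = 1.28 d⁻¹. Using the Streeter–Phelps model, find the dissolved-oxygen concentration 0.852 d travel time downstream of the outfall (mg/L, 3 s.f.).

DO ≈ 5.54 mg/L

Mixed DO = (15.5×7.59 + 4.06×0.611)/(15.5+4.06) = 120.1/19.56 = 6.141 mg/L.
Mixed L₀ = (15.5×3.59 + 4.06×128)/(19.56) = 575.3/19.56 = 29.41 mg/L.
Initial deficit D₀ = C_s − DO₀ = 9.92 − 6.141 = 3.779 mg/L.
D(0.852) = [0.228×29.41/(1.28−0.228)](e^(−0.228×0.852) − e^(−1.28×0.852)) + 3.779 e^(−1.28×0.852)
= 6.375 × (0.8234 − 0.3360) + 3.779 × 0.3360 = 4.377 mg/L.
DO = 9.92 − 4.377 = 5.543 mg/L.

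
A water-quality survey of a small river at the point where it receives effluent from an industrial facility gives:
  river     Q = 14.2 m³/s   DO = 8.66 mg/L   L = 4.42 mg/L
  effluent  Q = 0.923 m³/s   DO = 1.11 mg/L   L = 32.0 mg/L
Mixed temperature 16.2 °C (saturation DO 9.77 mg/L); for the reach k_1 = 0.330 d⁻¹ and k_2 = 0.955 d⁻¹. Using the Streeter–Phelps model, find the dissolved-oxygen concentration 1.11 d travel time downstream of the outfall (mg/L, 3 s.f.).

Mixed DO = (14.2×8.66 + 0.923×1.11)/(14.2+0.923) = 124.0/15.12 = 8.199 mg/L.
Mixed L₀ = (14.2×4.42 + 0.923×32.0)/(15.12) = 92.30/15.12 = 6.103 mg/L.
Initial deficit D₀ = C_s − DO₀ = 9.77 − 8.199 = 1.571 mg/L.
D(1.11) = [0.330×6.103/(0.955−0.330)](e^(−0.330×1.11) − e^(−0.955×1.11)) + 1.571 e^(−0.955×1.11)
= 3.223 × (0.6933 − 0.3464) + 1.571 × 0.3464 = 1.662 mg/L.
DO = 9.77 − 1.662 = 8.108 mg/L.

DO ≈ 8.11 mg/L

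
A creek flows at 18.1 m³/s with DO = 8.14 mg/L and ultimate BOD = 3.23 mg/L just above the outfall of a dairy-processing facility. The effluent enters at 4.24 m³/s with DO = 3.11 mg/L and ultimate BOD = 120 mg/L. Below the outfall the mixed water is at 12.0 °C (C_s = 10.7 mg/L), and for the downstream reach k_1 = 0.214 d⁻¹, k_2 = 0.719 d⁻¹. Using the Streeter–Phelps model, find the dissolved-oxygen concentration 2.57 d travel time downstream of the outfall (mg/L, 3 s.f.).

Mixed DO = (18.1×8.14 + 4.24×3.11)/(18.1+4.24) = 160.5/22.34 = 7.185 mg/L.
Mixed L₀ = (18.1×3.23 + 4.24×120)/(22.34) = 567.3/22.34 = 25.39 mg/L.
Initial deficit D₀ = C_s − DO₀ = 10.7 − 7.185 = 3.515 mg/L.
D(2.57) = [0.214×25.39/(0.719−0.214)](e^(−0.214×2.57) − e^(−0.719×2.57)) + 3.515 e^(−0.719×2.57)
= 10.76 × (0.5770 − 0.1576) + 3.515 × 0.1576 = 5.067 mg/L.
DO = 10.7 − 5.067 = 5.633 mg/L.

DO ≈ 5.63 mg/L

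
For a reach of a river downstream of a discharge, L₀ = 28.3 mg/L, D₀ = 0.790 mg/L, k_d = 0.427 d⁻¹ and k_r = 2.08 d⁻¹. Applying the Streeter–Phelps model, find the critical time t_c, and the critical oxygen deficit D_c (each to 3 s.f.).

At the critical point dD/dt = 0, so k_d L₀ e^(−k_d t) = k_r D. Substituting D(t) from the Streeter–Phelps equation and solving for t gives
t_c = ln[(k_r/k_d)(1 − D₀(k_r−k_d)/(k_d L₀))] / (k_r−k_d).
Here k_r−k_d = 1.653 d⁻¹ and 1 − D₀(k_r−k_d)/(k_d L₀) = 1 − 0.790×1.653/(0.427×28.3) = 0.8919, so
t_c = ln(4.871 × 0.8919) / 1.653 = 1.469 / 1.653 = 0.8887 d.
D_c = (k_d/k_r) L₀ e^(−k_d t_c) = (0.427/2.08) × 28.3 × e^(−0.427×0.8887) = 0.2053 × 28.3 × 0.6842 = 3.975 mg/L.

t_c ≈ 0.889 d; D_c ≈ 3.98 mg/L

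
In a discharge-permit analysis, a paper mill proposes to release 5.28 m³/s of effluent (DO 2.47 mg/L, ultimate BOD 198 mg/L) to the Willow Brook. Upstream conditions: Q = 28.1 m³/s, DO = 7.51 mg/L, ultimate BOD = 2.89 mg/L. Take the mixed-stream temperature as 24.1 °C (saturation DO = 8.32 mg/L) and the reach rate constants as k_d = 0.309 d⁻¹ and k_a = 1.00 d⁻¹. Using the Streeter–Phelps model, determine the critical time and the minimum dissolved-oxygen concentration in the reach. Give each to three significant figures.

Mixed DO = (28.1×7.51 + 5.28×2.47)/(28.1+5.28) = 224.1/33.38 = 6.713 mg/L.
Mixed L₀ = (28.1×2.89 + 5.28×198)/(33.38) = 1127/33.38 = 33.75 mg/L.
Initial deficit D₀ = C_s − DO₀ = 8.32 − 6.713 = 1.607 mg/L.
t_c = (1/0.6910) ln[(1.00/0.309)(1 − 1.607×0.6910/(0.309×33.75))] = 1.447 × ln(2.892) = 1.537 d.
D_c = (0.309/1.00) × 33.75 × e^(−0.309×1.537) = 0.3090 × 33.75 × 0.6220 = 6.487 mg/L.
Minimum DO = 8.32 − 6.487 = 1.833 mg/L.

t_c ≈ 1.54 d; minimum DO ≈ 1.83 mg/L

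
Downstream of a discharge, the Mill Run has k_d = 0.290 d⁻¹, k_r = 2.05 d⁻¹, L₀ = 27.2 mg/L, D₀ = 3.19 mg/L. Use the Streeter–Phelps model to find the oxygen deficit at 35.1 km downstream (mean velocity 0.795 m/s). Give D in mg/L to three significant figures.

D ≈ 3.41 mg/L

Travel time t = x/v = 35.1 km / (0.795 m/s) = 35100 m / 0.795 m/s = 44150 s = 0.5110 d.
k_d L₀/(k_r−k_d) = 0.290×27.2/(2.05−0.290) = 7.888/1.760 = 4.482 mg/L.
e^(−k_d t) = e^(−0.290×0.5110) = 0.8623; e^(−k_r t) = e^(−2.05×0.5110) = 0.3508.
D = 4.482 × (0.8623 − 0.3508) + 3.19 × 0.3508 = 2.292 + 1.119 = 3.411 mg/L.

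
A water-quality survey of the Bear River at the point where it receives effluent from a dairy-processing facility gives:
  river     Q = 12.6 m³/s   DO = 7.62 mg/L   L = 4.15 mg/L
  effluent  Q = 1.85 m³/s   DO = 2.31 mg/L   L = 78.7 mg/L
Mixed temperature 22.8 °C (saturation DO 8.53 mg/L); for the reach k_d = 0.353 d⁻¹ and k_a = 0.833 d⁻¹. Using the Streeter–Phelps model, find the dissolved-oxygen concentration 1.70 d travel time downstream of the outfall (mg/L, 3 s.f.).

Mixed DO = (12.6×7.62 + 1.85×2.31)/(12.6+1.85) = 100.3/14.45 = 6.940 mg/L.
Mixed L₀ = (12.6×4.15 + 1.85×78.7)/(14.45) = 197.9/14.45 = 13.69 mg/L.
Initial deficit D₀ = C_s − DO₀ = 8.53 − 6.940 = 1.590 mg/L.
D(1.70) = [0.353×13.69/(0.833−0.353)](e^(−0.353×1.70) − e^(−0.833×1.70)) + 1.590 e^(−0.833×1.70)
= 10.07 × (0.5488 − 0.2427) + 1.590 × 0.2427 = 3.469 mg/L.
DO = 8.53 − 3.469 = 5.061 mg/L.

DO ≈ 5.06 mg/L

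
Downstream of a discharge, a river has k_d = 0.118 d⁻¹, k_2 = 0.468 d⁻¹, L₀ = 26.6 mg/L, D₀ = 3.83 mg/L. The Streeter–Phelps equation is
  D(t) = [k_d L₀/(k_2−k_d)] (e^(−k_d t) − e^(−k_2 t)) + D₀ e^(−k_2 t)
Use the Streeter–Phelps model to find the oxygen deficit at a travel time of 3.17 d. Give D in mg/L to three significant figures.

D ≈ 5.00 mg/L

k_d L₀/(k_2−k_d) = 0.118×26.6/(0.468−0.118) = 3.139/0.3500 = 8.968 mg/L.
e^(−k_d t) = e^(−0.118×3.170) = 0.6879; e^(−k_2 t) = e^(−0.468×3.170) = 0.2268.
D = 8.968 × (0.6879 − 0.2268) + 3.83 × 0.2268 = 4.135 + 0.8688 = 5.004 mg/L.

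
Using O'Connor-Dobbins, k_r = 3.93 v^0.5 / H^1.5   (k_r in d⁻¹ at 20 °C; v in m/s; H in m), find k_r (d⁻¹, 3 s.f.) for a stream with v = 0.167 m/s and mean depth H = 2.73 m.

k_r ≈ 0.356 d⁻¹

k_r = 3.93 × 0.167^0.5 / 2.73^1.5 = 3.93 × 0.4087 / 4.511 = 0.3560 d⁻¹.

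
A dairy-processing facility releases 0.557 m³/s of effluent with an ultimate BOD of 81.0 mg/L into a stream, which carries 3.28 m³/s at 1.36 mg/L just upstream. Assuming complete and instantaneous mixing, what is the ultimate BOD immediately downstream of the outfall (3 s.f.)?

12.9 mg/L

Flow-weighted mixing: C = (Q_r C_r + Q_w C_w)/(Q_r + Q_w)
= (3.28×1.36 + 0.557×81.0)/(3.28 + 0.557) = 49.58/3.837 = 12.92 mg/L.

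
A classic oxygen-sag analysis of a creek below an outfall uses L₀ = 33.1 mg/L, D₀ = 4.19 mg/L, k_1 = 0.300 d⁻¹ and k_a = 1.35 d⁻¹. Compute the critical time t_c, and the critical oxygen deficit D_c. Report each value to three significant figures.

t_c = [1/(k_a−k_1)] ln[(k_a/k_1)(1 − D₀(k_a−k_1)/(k_1 L₀))]
= [1/(1.35−0.300)] ln[(1.35/0.300)(1 − 4.19×1.050/(0.300×33.1))]
= (1/1.050) ln[4.500 × 0.5569] = 0.9524 × ln(2.506) = 0.9524 × 0.9188 = 0.8750 d.
L(t_c) = L₀ e^(−k_1 t_c) = 33.1 × 0.7691 = 25.46 mg/L, and at the critical point k_a D_c = k_1 L, so D_c = (0.300/1.35) × 25.46 = 5.657 mg/L.

t_c ≈ 0.875 d; D_c ≈ 5.66 mg/L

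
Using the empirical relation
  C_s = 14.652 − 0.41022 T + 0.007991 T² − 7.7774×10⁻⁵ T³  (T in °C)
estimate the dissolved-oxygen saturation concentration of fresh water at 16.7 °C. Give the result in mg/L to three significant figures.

C_s ≈ 9.67 mg/L

C_s = 14.652 − 0.41022×16.7 + 0.007991×16.7² − 7.7774×10⁻⁵×16.7³ = 9.668 mg/L.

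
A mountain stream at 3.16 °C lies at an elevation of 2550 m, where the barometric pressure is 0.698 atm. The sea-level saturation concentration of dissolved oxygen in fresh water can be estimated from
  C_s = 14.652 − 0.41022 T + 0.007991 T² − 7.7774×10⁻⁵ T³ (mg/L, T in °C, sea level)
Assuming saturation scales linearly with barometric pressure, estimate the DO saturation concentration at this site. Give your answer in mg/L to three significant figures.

At sea level: C_s = 14.652 − 0.41022×3.16 + 0.007991×3.16² − 7.7774×10⁻⁵×3.16³ = 13.43 mg/L.
Pressure correction: C_s' = 13.43 × 0.698 = 9.376 mg/L.

C_s ≈ 9.38 mg/L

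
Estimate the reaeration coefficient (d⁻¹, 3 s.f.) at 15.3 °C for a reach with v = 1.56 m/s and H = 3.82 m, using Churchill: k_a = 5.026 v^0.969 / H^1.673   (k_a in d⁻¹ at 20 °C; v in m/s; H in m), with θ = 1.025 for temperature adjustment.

k_a(20) = 5.026 × 1.56^0.969 / 3.82^1.673 = 5.026 × 1.539 / 9.414 = 0.8214 d⁻¹.
k_a(15.3) = 0.8214 × 1.025^(15.3−20) = 0.8214 × 0.8904 = 0.7314 d⁻¹.

k_a ≈ 0.731 d⁻¹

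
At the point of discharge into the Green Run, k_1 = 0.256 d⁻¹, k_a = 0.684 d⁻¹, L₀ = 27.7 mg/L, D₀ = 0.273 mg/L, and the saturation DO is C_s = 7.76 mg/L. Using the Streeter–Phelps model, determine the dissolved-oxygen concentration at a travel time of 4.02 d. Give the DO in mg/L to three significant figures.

k_1 L₀/(k_a−k_1) = 0.256×27.7/(0.684−0.256) = 7.091/0.4280 = 16.57 mg/L.
e^(−k_1 t) = e^(−0.256×4.020) = 0.3573; e^(−k_a t) = e^(−0.684×4.020) = 0.06395.
D = 16.57 × (0.3573 − 0.06395) + 0.273 × 0.06395 = 4.861 + 0.01746 = 4.878 mg/L.
DO = C_s − D = 7.76 − 4.878 = 2.882 mg/L.

DO ≈ 2.88 mg/L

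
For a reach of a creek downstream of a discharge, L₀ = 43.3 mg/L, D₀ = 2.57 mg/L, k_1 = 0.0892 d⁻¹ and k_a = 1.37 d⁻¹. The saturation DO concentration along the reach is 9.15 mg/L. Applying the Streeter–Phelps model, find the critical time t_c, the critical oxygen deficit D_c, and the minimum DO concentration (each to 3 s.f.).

t_c = [1/(k_a−k_1)] ln[(k_a/k_1)(1 − D₀(k_a−k_1)/(k_1 L₀))]
= [1/(1.37−0.0892)] ln[(1.37/0.0892)(1 − 2.57×1.281/(0.0892×43.3))]
= (1/1.281) ln[15.36 × 0.1478] = 0.7808 × ln(2.269) = 0.7808 × 0.8195 = 0.6399 d.
D_c = (k_1/k_a) L₀ e^(−k_1 t_c) = (0.0892/1.37) × 43.3 × e^(−0.0892×0.6399) = 0.06511 × 43.3 × 0.9445 = 2.663 mg/L.
Minimum DO = C_s − D_c = 9.15 − 2.663 = 6.487 mg/L.

t_c ≈ 0.640 d; D_c ≈ 2.66 mg/L; min DO ≈ 6.49 mg/L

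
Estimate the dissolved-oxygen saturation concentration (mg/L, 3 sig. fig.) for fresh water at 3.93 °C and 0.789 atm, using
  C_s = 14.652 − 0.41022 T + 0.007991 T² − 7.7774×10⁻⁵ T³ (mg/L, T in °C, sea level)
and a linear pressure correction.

C_s ≈ 10.4 mg/L

At sea level: C_s = 14.652 − 0.41022×3.93 + 0.007991×3.93² − 7.7774×10⁻⁵×3.93³ = 13.16 mg/L.
Pressure correction: C_s' = 13.16 × 0.789 = 10.38 mg/L.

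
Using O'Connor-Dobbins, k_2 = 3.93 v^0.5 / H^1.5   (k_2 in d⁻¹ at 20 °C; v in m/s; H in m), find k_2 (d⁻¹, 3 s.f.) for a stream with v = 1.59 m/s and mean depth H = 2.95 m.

k_2 = 3.93 × 1.59^0.5 / 2.95^1.5 = 3.93 × 1.261 / 5.067 = 0.9780 d⁻¹.

k_2 ≈ 0.978 d⁻¹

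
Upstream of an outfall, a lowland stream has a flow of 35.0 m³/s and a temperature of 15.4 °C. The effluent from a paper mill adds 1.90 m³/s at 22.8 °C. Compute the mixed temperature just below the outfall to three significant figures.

Flow-weighted mixing: C = (Q_r C_r + Q_w C_w)/(Q_r + Q_w)
= (35.0×15.4 + 1.90×22.8)/(35.0 + 1.90) = 582.3/36.90 = 15.78 °C.

15.8 °C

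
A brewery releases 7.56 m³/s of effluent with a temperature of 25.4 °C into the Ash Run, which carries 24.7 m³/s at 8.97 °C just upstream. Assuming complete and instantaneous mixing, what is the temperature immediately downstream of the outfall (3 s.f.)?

Flow-weighted mixing: C = (Q_r C_r + Q_w C_w)/(Q_r + Q_w)
= (24.7×8.97 + 7.56×25.4)/(24.7 + 7.56) = 413.6/32.26 = 12.82 °C.

12.8 °C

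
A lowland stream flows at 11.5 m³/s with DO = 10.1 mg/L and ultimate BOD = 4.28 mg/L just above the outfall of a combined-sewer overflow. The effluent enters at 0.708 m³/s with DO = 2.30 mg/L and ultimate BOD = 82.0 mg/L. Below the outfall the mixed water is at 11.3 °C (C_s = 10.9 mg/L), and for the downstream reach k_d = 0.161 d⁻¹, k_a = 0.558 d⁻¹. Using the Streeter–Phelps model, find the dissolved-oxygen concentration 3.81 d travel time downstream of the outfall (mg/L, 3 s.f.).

DO ≈ 9.25 mg/L

Mixed DO = (11.5×10.1 + 0.708×2.30)/(11.5+0.708) = 117.8/12.21 = 9.648 mg/L.
Mixed L₀ = (11.5×4.28 + 0.708×82.0)/(12.21) = 107.3/12.21 = 8.787 mg/L.
Initial deficit D₀ = C_s − DO₀ = 10.9 − 9.648 = 1.252 mg/L.
D(3.81) = [0.161×8.787/(0.558−0.161)](e^(−0.161×3.81) − e^(−0.558×3.81)) + 1.252 e^(−0.558×3.81)
= 3.564 × (0.5415 − 0.1193) + 1.252 × 0.1193 = 1.654 mg/L.
DO = 10.9 − 1.654 = 9.246 mg/L.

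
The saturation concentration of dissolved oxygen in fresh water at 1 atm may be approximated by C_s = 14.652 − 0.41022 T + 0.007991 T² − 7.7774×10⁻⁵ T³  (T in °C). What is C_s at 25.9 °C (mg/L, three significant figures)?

C_s = 14.652 − 0.41022×25.9 + 0.007991×25.9² − 7.7774×10⁻⁵×25.9³ = 8.037 mg/L.

C_s ≈ 8.04 mg/L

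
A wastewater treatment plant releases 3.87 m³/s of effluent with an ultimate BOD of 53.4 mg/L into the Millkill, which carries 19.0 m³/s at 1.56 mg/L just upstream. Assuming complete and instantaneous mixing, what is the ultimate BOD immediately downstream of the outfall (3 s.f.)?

10.3 mg/L

Flow-weighted mixing: C = (Q_r C_r + Q_w C_w)/(Q_r + Q_w)
= (19.0×1.56 + 3.87×53.4)/(19.0 + 3.87) = 236.3/22.87 = 10.33 mg/L.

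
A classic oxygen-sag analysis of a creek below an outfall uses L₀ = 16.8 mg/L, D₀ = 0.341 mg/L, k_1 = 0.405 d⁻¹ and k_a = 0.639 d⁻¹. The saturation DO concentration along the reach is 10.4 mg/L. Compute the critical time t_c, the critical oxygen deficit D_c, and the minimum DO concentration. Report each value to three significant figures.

t_c ≈ 1.90 d; D_c ≈ 4.94 mg/L; min DO ≈ 5.46 mg/L

At the critical point dD/dt = 0, so k_1 L₀ e^(−k_1 t) = k_a D. Substituting D(t) from the Streeter–Phelps equation and solving for t gives
t_c = ln[(k_a/k_1)(1 − D₀(k_a−k_1)/(k_1 L₀))] / (k_a−k_1).
Here k_a−k_1 = 0.2340 d⁻¹ and 1 − D₀(k_a−k_1)/(k_1 L₀) = 1 − 0.341×0.2340/(0.405×16.8) = 0.9883, so
t_c = ln(1.578 × 0.9883) / 0.2340 = 0.4442 / 0.2340 = 1.898 d.
L(t_c) = L₀ e^(−k_1 t_c) = 16.8 × 0.4635 = 7.788 mg/L, and at the critical point k_a D_c = k_1 L, so D_c = (0.405/0.639) × 7.788 = 4.936 mg/L.
Minimum DO = C_s − D_c = 10.4 − 4.936 = 5.464 mg/L.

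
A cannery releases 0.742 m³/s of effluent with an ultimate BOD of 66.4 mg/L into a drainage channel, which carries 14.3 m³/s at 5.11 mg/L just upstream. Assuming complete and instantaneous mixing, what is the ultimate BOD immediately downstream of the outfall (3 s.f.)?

8.13 mg/L

Flow-weighted mixing: C = (Q_r C_r + Q_w C_w)/(Q_r + Q_w)
= (14.3×5.11 + 0.742×66.4)/(14.3 + 0.742) = 122.3/15.04 = 8.133 mg/L.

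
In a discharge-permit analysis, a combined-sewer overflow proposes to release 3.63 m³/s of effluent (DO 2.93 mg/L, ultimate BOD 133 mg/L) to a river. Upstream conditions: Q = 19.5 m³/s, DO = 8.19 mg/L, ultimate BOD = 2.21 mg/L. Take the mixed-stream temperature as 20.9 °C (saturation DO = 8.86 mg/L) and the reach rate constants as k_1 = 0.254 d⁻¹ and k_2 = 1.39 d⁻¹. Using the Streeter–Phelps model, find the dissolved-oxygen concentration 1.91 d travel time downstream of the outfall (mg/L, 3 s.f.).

Mixed DO = (19.5×8.19 + 3.63×2.93)/(19.5+3.63) = 170.3/23.13 = 7.365 mg/L.
Mixed L₀ = (19.5×2.21 + 3.63×133)/(23.13) = 525.9/23.13 = 22.74 mg/L.
Initial deficit D₀ = C_s − DO₀ = 8.86 − 7.365 = 1.495 mg/L.
D(1.91) = [0.254×22.74/(1.39−0.254)](e^(−0.254×1.91) − e^(−1.39×1.91)) + 1.495 e^(−1.39×1.91)
= 5.084 × (0.6156 − 0.07031) + 1.495 × 0.07031 = 2.877 mg/L.
DO = 8.86 − 2.877 = 5.983 mg/L.

DO ≈ 5.98 mg/L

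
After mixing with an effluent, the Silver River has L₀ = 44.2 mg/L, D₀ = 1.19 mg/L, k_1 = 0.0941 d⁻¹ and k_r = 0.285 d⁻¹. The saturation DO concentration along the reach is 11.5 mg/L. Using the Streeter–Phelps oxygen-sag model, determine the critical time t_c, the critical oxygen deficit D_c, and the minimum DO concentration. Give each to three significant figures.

t_c ≈ 5.51 d; D_c ≈ 8.69 mg/L; min DO ≈ 2.81 mg/L

t_c = [1/(k_r−k_1)] ln[(k_r/k_1)(1 − D₀(k_r−k_1)/(k_1 L₀))]
= [1/(0.285−0.0941)] ln[(0.285/0.0941)(1 − 1.19×0.1909/(0.0941×44.2))]
= (1/0.1909) ln[3.029 × 0.9454] = 5.238 × ln(2.863) = 5.238 × 1.052 = 5.511 d.
L(t_c) = L₀ e^(−k_1 t_c) = 44.2 × 0.5954 = 26.32 mg/L, and at the critical point k_r D_c = k_1 L, so D_c = (0.0941/0.285) × 26.32 = 8.689 mg/L.
Minimum DO = C_s − D_c = 11.5 − 8.689 = 2.811 mg/L.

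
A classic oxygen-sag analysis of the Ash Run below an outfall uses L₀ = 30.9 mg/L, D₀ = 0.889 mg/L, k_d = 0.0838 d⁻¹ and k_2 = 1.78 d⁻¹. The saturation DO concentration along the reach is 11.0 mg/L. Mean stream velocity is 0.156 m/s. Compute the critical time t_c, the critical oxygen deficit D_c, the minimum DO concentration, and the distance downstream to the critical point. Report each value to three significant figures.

With k_2/k_d = 21.24 and 1 − D₀(k_2−k_d)/(k_d L₀) = 0.4177,
t_c = ln(21.24 × 0.4177) / (1.78 − 0.0838) = ln(8.872) / 1.696 = 2.183/1.696 = 1.287 d.
L(t_c) = L₀ e^(−k_d t_c) = 30.9 × 0.8978 = 27.74 mg/L, and at the critical point k_2 D_c = k_d L, so D_c = (0.0838/1.78) × 27.74 = 1.306 mg/L.
Minimum DO = C_s − D_c = 11.0 − 1.306 = 9.694 mg/L.
x_c = v t_c = 0.156 m/s × 1.287 d × 86400 s/d = 17350 m ≈ 17.3 km.

t_c ≈ 1.29 d; D_c ≈ 1.31 mg/L; min DO ≈ 9.69 mg/L; x_c ≈ 17.3 km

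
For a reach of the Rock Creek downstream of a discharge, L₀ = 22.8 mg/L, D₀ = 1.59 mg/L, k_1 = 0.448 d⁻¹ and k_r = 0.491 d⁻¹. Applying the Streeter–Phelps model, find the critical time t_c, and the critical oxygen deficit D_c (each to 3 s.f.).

At the critical point dD/dt = 0, so k_1 L₀ e^(−k_1 t) = k_r D. Substituting D(t) from the Streeter–Phelps equation and solving for t gives
t_c = ln[(k_r/k_1)(1 − D₀(k_r−k_1)/(k_1 L₀))] / (k_r−k_1).
Here k_r−k_1 = 0.04300 d⁻¹ and 1 − D₀(k_r−k_1)/(k_1 L₀) = 1 − 1.59×0.04300/(0.448×22.8) = 0.9933, so
t_c = ln(1.096 × 0.9933) / 0.04300 = 0.08493 / 0.04300 = 1.975 d.
L(t_c) = L₀ e^(−k_1 t_c) = 22.8 × 0.4128 = 9.411 mg/L, and at the critical point k_r D_c = k_1 L, so D_c = (0.448/0.491) × 9.411 = 8.587 mg/L.

t_c ≈ 1.98 d; D_c ≈ 8.59 mg/L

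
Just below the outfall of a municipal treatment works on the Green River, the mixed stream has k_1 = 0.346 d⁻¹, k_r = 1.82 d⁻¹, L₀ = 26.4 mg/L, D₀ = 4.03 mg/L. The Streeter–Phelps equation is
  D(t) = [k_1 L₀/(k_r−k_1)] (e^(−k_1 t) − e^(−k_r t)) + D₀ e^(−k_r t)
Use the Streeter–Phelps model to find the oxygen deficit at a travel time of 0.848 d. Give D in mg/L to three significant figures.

k_1 L₀/(k_r−k_1) = 0.346×26.4/(1.82−0.346) = 9.134/1.474 = 6.197 mg/L.
e^(−k_1 t) = e^(−0.346×0.8480) = 0.7457; e^(−k_r t) = e^(−1.82×0.8480) = 0.2137.
D = 6.197 × (0.7457 − 0.2137) + 4.03 × 0.2137 = 3.297 + 0.8611 = 4.158 mg/L.

D ≈ 4.16 mg/L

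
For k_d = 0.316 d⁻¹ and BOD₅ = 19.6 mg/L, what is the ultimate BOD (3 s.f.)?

BOD₅ = L₀(1 − e^(−5k_d)) ⇒ L₀ = BOD₅ / (1 − e^(−5×0.316))
= 19.6 / (1 − 0.2060) = 19.6 / 0.7940 = 24.68 mg/L.

L₀ ≈ 24.7 mg/L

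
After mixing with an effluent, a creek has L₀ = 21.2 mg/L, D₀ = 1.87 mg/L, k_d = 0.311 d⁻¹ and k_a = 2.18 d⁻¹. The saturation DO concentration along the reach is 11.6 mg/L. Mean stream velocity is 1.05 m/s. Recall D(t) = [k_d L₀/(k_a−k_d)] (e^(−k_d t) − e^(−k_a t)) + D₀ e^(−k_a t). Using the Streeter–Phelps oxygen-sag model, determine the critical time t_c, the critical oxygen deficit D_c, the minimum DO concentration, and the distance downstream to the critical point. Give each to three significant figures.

t_c ≈ 0.638 d; D_c ≈ 2.48 mg/L; min DO ≈ 9.12 mg/L; x_c ≈ 57.9 km

At the critical point dD/dt = 0, so k_d L₀ e^(−k_d t) = k_a D. Substituting D(t) from the Streeter–Phelps equation and solving for t gives
t_c = ln[(k_a/k_d)(1 − D₀(k_a−k_d)/(k_d L₀))] / (k_a−k_d).
Here k_a−k_d = 1.869 d⁻¹ and 1 − D₀(k_a−k_d)/(k_d L₀) = 1 − 1.87×1.869/(0.311×21.2) = 0.4699, so
t_c = ln(7.010 × 0.4699) / 1.869 = 1.192 / 1.869 = 0.6378 d.
D_c = (k_d/k_a) L₀ e^(−k_d t_c) = (0.311/2.18) × 21.2 × e^(−0.311×0.6378) = 0.1427 × 21.2 × 0.8201 = 2.480 mg/L.
Minimum DO = C_s − D_c = 11.6 − 2.480 = 9.120 mg/L.
x_c = v t_c = 1.05 m/s × 0.6378 d × 86400 s/d = 57860 m ≈ 57.9 km.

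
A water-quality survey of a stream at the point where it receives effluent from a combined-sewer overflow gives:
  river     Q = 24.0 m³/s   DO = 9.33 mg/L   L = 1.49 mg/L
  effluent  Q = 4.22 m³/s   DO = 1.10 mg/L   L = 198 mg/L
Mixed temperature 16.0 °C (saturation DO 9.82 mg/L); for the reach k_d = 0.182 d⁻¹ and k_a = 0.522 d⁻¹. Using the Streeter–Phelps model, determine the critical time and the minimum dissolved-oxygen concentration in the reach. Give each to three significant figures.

Mixed DO = (24.0×9.33 + 4.22×1.10)/(24.0+4.22) = 228.6/28.22 = 8.099 mg/L.
Mixed L₀ = (24.0×1.49 + 4.22×198)/(28.22) = 871.3/28.22 = 30.88 mg/L.
Initial deficit D₀ = C_s − DO₀ = 9.82 − 8.099 = 1.721 mg/L.
t_c = (1/0.3400) ln[(0.522/0.182)(1 − 1.721×0.3400/(0.182×30.88))] = 2.941 × ln(2.570) = 2.776 d.
D_c = (0.182/0.522) × 30.88 × e^(−0.182×2.776) = 0.3487 × 30.88 × 0.6034 = 6.496 mg/L.
Minimum DO = 9.82 − 6.496 = 3.324 mg/L.

t_c ≈ 2.78 d; minimum DO ≈ 3.32 mg/L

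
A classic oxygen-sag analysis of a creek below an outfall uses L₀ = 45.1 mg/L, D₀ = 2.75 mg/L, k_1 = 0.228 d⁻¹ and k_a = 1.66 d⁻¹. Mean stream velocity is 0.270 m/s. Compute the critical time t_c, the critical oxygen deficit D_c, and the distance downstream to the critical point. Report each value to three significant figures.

t_c ≈ 1.05 d; D_c ≈ 4.88 mg/L; x_c ≈ 24.5 km

With k_a/k_1 = 7.281 and 1 − D₀(k_a−k_1)/(k_1 L₀) = 0.6170,
t_c = ln(7.281 × 0.6170) / (1.66 − 0.228) = ln(4.492) / 1.432 = 1.502/1.432 = 1.049 d.
L(t_c) = L₀ e^(−k_1 t_c) = 45.1 × 0.7873 = 35.51 mg/L, and at the critical point k_a D_c = k_1 L, so D_c = (0.228/1.66) × 35.51 = 4.877 mg/L.
x_c = v t_c = 0.270 m/s × 1.049 d × 86400 s/d = 24470 m ≈ 24.5 km.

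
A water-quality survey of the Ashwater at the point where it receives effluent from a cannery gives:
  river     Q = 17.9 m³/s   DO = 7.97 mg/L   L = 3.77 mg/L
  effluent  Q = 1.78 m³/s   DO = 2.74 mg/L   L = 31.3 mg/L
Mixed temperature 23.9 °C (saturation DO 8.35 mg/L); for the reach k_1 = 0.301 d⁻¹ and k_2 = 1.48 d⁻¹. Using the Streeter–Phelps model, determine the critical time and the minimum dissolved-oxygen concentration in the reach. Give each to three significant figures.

Mixed DO = (17.9×7.97 + 1.78×2.74)/(17.9+1.78) = 147.5/19.68 = 7.497 mg/L.
Mixed L₀ = (17.9×3.77 + 1.78×31.3)/(19.68) = 123.2/19.68 = 6.260 mg/L.
Initial deficit D₀ = C_s − DO₀ = 8.35 − 7.497 = 0.8530 mg/L.
t_c = (1/1.179) ln[(1.48/0.301)(1 − 0.8530×1.179/(0.301×6.260))] = 0.8482 × ln(2.293) = 0.7037 d.
D_c = (0.301/1.48) × 6.260 × e^(−0.301×0.7037) = 0.2034 × 6.260 × 0.8091 = 1.030 mg/L.
Minimum DO = 8.35 − 1.030 = 7.320 mg/L.

t_c ≈ 0.704 d; minimum DO ≈ 7.32 mg/L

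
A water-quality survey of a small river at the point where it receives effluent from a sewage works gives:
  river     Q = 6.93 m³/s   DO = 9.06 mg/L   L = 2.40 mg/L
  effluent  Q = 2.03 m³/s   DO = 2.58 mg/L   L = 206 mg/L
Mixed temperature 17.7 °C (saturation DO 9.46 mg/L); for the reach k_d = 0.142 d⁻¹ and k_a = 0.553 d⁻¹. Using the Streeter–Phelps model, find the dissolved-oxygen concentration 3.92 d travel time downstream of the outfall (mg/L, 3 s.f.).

Mixed DO = (6.93×9.06 + 2.03×2.58)/(6.93+2.03) = 68.02/8.960 = 7.592 mg/L.
Mixed L₀ = (6.93×2.40 + 2.03×206)/(8.960) = 434.8/8.960 = 48.53 mg/L.
Initial deficit D₀ = C_s − DO₀ = 9.46 − 7.592 = 1.868 mg/L.
D(3.92) = [0.142×48.53/(0.553−0.142)](e^(−0.142×3.92) − e^(−0.553×3.92)) + 1.868 e^(−0.553×3.92)
= 16.77 × (0.5731 − 0.1144) + 1.868 × 0.1144 = 7.904 mg/L.
DO = 9.46 − 7.904 = 1.556 mg/L.

DO ≈ 1.56 mg/L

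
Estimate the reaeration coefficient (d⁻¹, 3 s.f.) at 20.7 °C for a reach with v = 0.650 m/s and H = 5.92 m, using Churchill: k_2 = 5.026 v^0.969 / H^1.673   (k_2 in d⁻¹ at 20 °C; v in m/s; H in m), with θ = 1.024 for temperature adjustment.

k_2 ≈ 0.172 d⁻¹

k_2(20) = 5.026 × 0.650^0.969 / 5.92^1.673 = 5.026 × 0.6587 / 19.59 = 0.1690 d⁻¹.
k_2(20.7) = 0.1690 × 1.024^(20.7−20) = 0.1690 × 1.017 = 0.1718 d⁻¹.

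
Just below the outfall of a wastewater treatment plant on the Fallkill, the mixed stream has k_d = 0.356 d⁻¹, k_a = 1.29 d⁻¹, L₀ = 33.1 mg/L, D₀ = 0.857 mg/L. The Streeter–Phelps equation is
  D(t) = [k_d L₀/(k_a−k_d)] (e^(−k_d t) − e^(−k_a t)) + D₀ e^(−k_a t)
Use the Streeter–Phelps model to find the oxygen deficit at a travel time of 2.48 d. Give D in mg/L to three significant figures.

D ≈ 4.74 mg/L

k_d L₀/(k_a−k_d) = 0.356×33.1/(1.29−0.356) = 11.78/0.9340 = 12.62 mg/L.
e^(−k_d t) = e^(−0.356×2.480) = 0.4136; e^(−k_a t) = e^(−1.29×2.480) = 0.04079.
D = 12.62 × (0.4136 − 0.04079) + 0.857 × 0.04079 = 4.703 + 0.03496 = 4.738 mg/L.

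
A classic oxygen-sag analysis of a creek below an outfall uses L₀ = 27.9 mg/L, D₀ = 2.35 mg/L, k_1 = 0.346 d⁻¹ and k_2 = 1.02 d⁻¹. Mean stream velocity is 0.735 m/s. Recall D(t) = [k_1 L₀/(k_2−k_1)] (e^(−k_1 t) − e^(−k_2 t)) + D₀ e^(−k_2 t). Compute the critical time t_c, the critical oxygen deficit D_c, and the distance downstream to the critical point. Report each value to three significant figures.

t_c ≈ 1.34 d; D_c ≈ 5.96 mg/L; x_c ≈ 85.0 km

At the critical point dD/dt = 0, so k_1 L₀ e^(−k_1 t) = k_2 D. Substituting D(t) from the Streeter–Phelps equation and solving for t gives
t_c = ln[(k_2/k_1)(1 − D₀(k_2−k_1)/(k_1 L₀))] / (k_2−k_1).
Here k_2−k_1 = 0.6740 d⁻¹ and 1 − D₀(k_2−k_1)/(k_1 L₀) = 1 − 2.35×0.6740/(0.346×27.9) = 0.8359, so
t_c = ln(2.948 × 0.8359) / 0.6740 = 0.9019 / 0.6740 = 1.338 d.
D_c = (k_1/k_2) L₀ e^(−k_1 t_c) = (0.346/1.02) × 27.9 × e^(−0.346×1.338) = 0.3392 × 27.9 × 0.6294 = 5.957 mg/L.
x_c = v t_c = 0.735 m/s × 1.338 d × 86400 s/d = 84980 m ≈ 85.0 km.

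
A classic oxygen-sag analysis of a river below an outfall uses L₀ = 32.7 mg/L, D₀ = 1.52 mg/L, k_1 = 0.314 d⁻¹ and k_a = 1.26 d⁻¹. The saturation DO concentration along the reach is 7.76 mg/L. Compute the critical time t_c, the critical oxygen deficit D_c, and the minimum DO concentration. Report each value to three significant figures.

t_c ≈ 1.31 d; D_c ≈ 5.40 mg/L; min DO ≈ 2.36 mg/L

At the critical point dD/dt = 0, so k_1 L₀ e^(−k_1 t) = k_a D. Substituting D(t) from the Streeter–Phelps equation and solving for t gives
t_c = ln[(k_a/k_1)(1 − D₀(k_a−k_1)/(k_1 L₀))] / (k_a−k_1).
Here k_a−k_1 = 0.9460 d⁻¹ and 1 − D₀(k_a−k_1)/(k_1 L₀) = 1 − 1.52×0.9460/(0.314×32.7) = 0.8600, so
t_c = ln(4.013 × 0.8600) / 0.9460 = 1.239 / 0.9460 = 1.309 d.
L(t_c) = L₀ e^(−k_1 t_c) = 32.7 × 0.6629 = 21.68 mg/L, and at the critical point k_a D_c = k_1 L, so D_c = (0.314/1.26) × 21.68 = 5.402 mg/L.
Minimum DO = C_s − D_c = 7.76 − 5.402 = 2.358 mg/L.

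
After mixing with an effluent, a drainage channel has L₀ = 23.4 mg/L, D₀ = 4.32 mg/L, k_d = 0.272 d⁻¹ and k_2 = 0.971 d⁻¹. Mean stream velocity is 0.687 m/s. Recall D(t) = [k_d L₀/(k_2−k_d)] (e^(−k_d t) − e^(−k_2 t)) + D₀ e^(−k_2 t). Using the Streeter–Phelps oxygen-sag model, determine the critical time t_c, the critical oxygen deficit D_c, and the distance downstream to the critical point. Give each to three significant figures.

At the critical point dD/dt = 0, so k_d L₀ e^(−k_d t) = k_2 D. Substituting D(t) from the Streeter–Phelps equation and solving for t gives
t_c = ln[(k_2/k_d)(1 − D₀(k_2−k_d)/(k_d L₀))] / (k_2−k_d).
Here k_2−k_d = 0.6990 d⁻¹ and 1 − D₀(k_2−k_d)/(k_d L₀) = 1 − 4.32×0.6990/(0.272×23.4) = 0.5256, so
t_c = ln(3.570 × 0.5256) / 0.6990 = 0.6292 / 0.6990 = 0.9002 d.
D_c = (k_d/k_2) L₀ e^(−k_d t_c) = (0.272/0.971) × 23.4 × e^(−0.272×0.9002) = 0.2801 × 23.4 × 0.7828 = 5.131 mg/L.
x_c = v t_c = 0.687 m/s × 0.9002 d × 86400 s/d = 53430 m ≈ 53.4 km.

t_c ≈ 0.900 d; D_c ≈ 5.13 mg/L; x_c ≈ 53.4 km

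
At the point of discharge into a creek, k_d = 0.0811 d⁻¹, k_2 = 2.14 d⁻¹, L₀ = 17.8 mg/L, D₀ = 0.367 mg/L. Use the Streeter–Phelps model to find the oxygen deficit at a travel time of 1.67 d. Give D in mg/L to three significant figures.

D ≈ 0.603 mg/L

k_d L₀/(k_2−k_d) = 0.0811×17.8/(2.14−0.0811) = 1.444/2.059 = 0.7011 mg/L.
e^(−k_d t) = e^(−0.0811×1.670) = 0.8733; e^(−k_2 t) = e^(−2.14×1.670) = 0.02805.
D = 0.7011 × (0.8733 − 0.02805) + 0.367 × 0.02805 = 0.5927 + 0.01029 = 0.6030 mg/L.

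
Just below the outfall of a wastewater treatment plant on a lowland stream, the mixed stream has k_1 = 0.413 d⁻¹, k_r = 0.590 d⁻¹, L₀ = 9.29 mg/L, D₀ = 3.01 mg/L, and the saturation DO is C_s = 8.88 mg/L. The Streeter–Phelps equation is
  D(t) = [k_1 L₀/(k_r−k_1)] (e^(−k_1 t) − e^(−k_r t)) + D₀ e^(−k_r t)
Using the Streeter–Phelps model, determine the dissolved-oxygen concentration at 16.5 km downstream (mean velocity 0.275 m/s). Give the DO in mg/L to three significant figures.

DO ≈ 5.00 mg/L

Travel time t = x/v = 16.5 km / (0.275 m/s) = 16500 m / 0.275 m/s = 60000 s = 0.6944 d.
k_1 L₀/(k_r−k_1) = 0.413×9.29/(0.590−0.413) = 3.837/0.1770 = 21.68 mg/L.
e^(−k_1 t) = e^(−0.413×0.6944) = 0.7507; e^(−k_r t) = e^(−0.590×0.6944) = 0.6638.
D = 21.68 × (0.7507 − 0.6638) + 3.01 × 0.6638 = 1.882 + 1.998 = 3.880 mg/L.
DO = C_s − D = 8.88 − 3.880 = 5.000 mg/L.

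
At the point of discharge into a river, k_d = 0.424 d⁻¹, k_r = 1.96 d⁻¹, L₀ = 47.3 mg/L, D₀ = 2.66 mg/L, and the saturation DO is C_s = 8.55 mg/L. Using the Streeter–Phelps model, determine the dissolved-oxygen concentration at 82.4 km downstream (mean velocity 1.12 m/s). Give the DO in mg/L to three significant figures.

DO ≈ 1.41 mg/L

Travel time t = x/v = 82.4 km / (1.12 m/s) = 82400 m / 1.12 m/s = 73570 s = 0.8515 d.
k_d L₀/(k_r−k_d) = 0.424×47.3/(1.96−0.424) = 20.06/1.536 = 13.06 mg/L.
e^(−k_d t) = e^(−0.424×0.8515) = 0.6969; e^(−k_r t) = e^(−1.96×0.8515) = 0.1884.
D = 13.06 × (0.6969 − 0.1884) + 2.66 × 0.1884 = 6.639 + 0.5012 = 7.141 mg/L.
DO = C_s − D = 8.55 − 7.141 = 1.409 mg/L.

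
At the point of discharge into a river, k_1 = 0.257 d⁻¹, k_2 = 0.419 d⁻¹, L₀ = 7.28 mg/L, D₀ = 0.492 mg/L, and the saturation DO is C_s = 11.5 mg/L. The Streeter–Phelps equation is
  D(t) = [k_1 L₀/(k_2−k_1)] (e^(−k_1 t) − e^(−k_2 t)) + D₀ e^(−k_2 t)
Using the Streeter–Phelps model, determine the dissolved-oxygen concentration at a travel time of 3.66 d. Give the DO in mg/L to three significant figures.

DO ≈ 9.38 mg/L

k_1 L₀/(k_2−k_1) = 0.257×7.28/(0.419−0.257) = 1.871/0.1620 = 11.55 mg/L.
e^(−k_1 t) = e^(−0.257×3.660) = 0.3904; e^(−k_2 t) = e^(−0.419×3.660) = 0.2158.
D = 11.55 × (0.3904 − 0.2158) + 0.492 × 0.2158 = 2.017 + 0.1062 = 2.123 mg/L.
DO = C_s − D = 11.5 − 2.123 = 9.377 mg/L.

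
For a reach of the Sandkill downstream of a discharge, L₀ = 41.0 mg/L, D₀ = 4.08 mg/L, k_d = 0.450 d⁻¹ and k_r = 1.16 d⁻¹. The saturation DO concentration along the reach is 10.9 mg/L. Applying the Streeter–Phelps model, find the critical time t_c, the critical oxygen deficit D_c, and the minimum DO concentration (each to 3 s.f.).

t_c = [1/(k_r−k_d)] ln[(k_r/k_d)(1 − D₀(k_r−k_d)/(k_d L₀))]
= [1/(1.16−0.450)] ln[(1.16/0.450)(1 − 4.08×0.7100/(0.450×41.0))]
= (1/0.7100) ln[2.578 × 0.8430] = 1.408 × ln(2.173) = 1.408 × 0.7761 = 1.093 d.
D_c = (k_d/k_r) L₀ e^(−k_d t_c) = (0.450/1.16) × 41.0 × e^(−0.450×1.093) = 0.3879 × 41.0 × 0.6115 = 9.725 mg/L.
Minimum DO = C_s − D_c = 10.9 − 9.725 = 1.175 mg/L.

t_c ≈ 1.09 d; D_c ≈ 9.73 mg/L; min DO ≈ 1.17 mg/L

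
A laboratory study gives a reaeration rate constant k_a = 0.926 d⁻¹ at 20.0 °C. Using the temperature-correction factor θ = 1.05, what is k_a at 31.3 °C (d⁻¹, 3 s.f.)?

k_a ≈ 1.61 d⁻¹

k_a(T₂) = k_a(T₁) · θ^(T₂−T₁) = 0.926 × 1.05^(31.3−20.0)
= 0.926 × 1.05^11.3 = 0.926 × 1.736 = 1.607 d⁻¹.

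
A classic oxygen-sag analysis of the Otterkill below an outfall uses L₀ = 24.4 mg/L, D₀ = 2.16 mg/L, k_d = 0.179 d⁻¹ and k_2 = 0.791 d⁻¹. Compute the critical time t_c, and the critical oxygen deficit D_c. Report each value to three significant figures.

t_c ≈ 1.84 d; D_c ≈ 3.97 mg/L

With k_2/k_d = 4.419 and 1 − D₀(k_2−k_d)/(k_d L₀) = 0.6973,
t_c = ln(4.419 × 0.6973) / (0.791 − 0.179) = ln(3.082) / 0.6120 = 1.125/0.6120 = 1.839 d.
L(t_c) = L₀ e^(−k_d t_c) = 24.4 × 0.7195 = 17.56 mg/L, and at the critical point k_2 D_c = k_d L, so D_c = (0.179/0.791) × 17.56 = 3.973 mg/L.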